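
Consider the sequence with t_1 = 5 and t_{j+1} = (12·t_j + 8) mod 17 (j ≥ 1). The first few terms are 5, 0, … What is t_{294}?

t_1 = 5; t_2 = 0; t_3 = 8; t_4 = 2; t_5 = 15; t_6 = 1; t_7 = 3; t_8 = 10; t_9 = 9; t_{10} = 14; t_{11} = 6; t_{12} = 12; t_{13} = 16; t_{14} = 13; t_{15} = 11; t_{16} = 4; t_{17} = 5.
Since t_{17} = t_1 = 5, the sequence is periodic with period 16.
(294 - 1) mod 16 = 5, so t_{294} = t_6 = 1.

1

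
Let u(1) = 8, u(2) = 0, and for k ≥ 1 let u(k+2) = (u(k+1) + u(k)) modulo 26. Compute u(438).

18

We have u(1) = 8, u(2) = 0, u(3) = 8, u(4) = 8, u(5) = 16, u(6) = 24, u(7) = 14, u(8) = 12, u(9) = 0, u(10) = 12, u(11) = 12, u(12) = 24, u(13) = 10, u(14) = 8, u(15) = 18, u(16) = 0, u(17) = 18, u(18) = 18, u(19) = 10, u(20) = 2, u(21) = 12, u(22) = 14, u(23) = 0, u(24) = 14, u(25) = 14, u(26) = 2, u(27) = 16, u(28) = 18, u(29) = 8, u(30) = 0.
Since (u(29), u(30)) = (u(1), u(2)) = (8, 0) (two consecutive terms determine the rest), the sequence is periodic with period 28.
So u(438) = u(1 + ((438-1) mod 28)) = u(18) = 18.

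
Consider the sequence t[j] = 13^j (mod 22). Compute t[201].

We have t[0] = 1; t[1] = 13; t[2] = 15; t[3] = 19; t[4] = 5; t[5] = 21; t[6] = 9; t[7] = 7; t[8] = 3; t[9] = 17; t[10] = 1.
The sequence repeats with period 10.
(201 - 0) mod 10 = 1, so t[201] = t[1] = 13.

13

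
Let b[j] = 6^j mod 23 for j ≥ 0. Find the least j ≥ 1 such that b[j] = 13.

Computing terms: b[0] = 1; b[1] = 6; b[2] = 13; b[3] = 9; b[4] = 8; b[5] = 2; b[6] = 12; b[7] = 3; b[8] = 18; b[9] = 16; b[10] = 4; b[11] = 1.
The sequence repeats with period 11.
The value 13 first appears (with j ≥ 1) at b[2].

2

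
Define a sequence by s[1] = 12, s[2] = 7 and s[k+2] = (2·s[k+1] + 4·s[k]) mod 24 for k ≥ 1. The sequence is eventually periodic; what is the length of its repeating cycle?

8

Listing terms: s[1] = 12, s[2] = 7, s[3] = 14, s[4] = 8, s[5] = 0, s[6] = 8, s[7] = 16, s[8] = 16, s[9] = 0, s[10] = 16, s[11] = 8, s[12] = 8, s[13] = 0.
Since (s[12], s[13]) = (s[4], s[5]) = (8, 0) (two consecutive terms determine the rest), the sequence is eventually periodic: after a pre-period of length 3 it cycles with period 8.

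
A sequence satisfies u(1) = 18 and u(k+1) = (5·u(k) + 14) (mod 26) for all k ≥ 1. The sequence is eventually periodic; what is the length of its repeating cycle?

4

Listing terms: u(1) = 18, u(2) = 0, u(3) = 14, u(4) = 6, u(5) = 18.
Since u(5) = u(1) = 18, the sequence is periodic with period 4.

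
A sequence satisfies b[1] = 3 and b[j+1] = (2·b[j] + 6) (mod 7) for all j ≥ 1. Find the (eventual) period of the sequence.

We have b[1] = 3; b[2] = 5; b[3] = 2; b[4] = 3.
The sequence repeats with period 3.

3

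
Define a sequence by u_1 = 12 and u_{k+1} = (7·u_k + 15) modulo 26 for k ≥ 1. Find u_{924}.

7

We have u_1 = 12, u_2 = 21, u_3 = 6, u_4 = 5, u_5 = 24, u_6 = 1, u_7 = 22, u_8 = 13, u_9 = 2, u_{10} = 3, u_{11} = 10, u_{12} = 7, u_{13} = 12.
The sequence repeats with period 12.
So u_{924} = u_{1 + ((924-1) mod 12)} = u_{12} = 7.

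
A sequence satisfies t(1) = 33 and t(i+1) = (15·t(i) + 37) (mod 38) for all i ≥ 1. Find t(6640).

t(1) = 33, t(2) = 0, t(3) = 37, t(4) = 22, t(5) = 25, t(6) = 32, t(7) = 23, t(8) = 2, t(9) = 29, t(10) = 16, t(11) = 11, t(12) = 12, t(13) = 27, t(14) = 24, t(15) = 17, t(16) = 26, t(17) = 9, t(18) = 20, t(19) = 33.
Since t(19) = t(1) = 33, the sequence is periodic with period 18.
(6640 - 1) mod 18 = 15, so t(6640) = t(16) = 26.

26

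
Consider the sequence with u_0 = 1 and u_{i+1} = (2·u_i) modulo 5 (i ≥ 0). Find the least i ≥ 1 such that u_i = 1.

4

u_0 = 1, u_1 = 2, u_2 = 4, u_3 = 3, u_4 = 1.
Since u_4 = u_0 = 1, the sequence is periodic with period 4.
The value 1 next appears (with i ≥ 1) at u_4.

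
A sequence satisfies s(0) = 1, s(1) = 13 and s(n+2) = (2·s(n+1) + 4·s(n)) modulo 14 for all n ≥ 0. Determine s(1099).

Listing terms: s(0) = 1, s(1) = 13, s(2) = 2, s(3) = 0, s(4) = 8, s(5) = 2, s(6) = 8, s(7) = 10, s(8) = 10, s(9) = 4, s(10) = 6, s(11) = 0, s(12) = 10, s(13) = 6, s(14) = 10, s(15) = 2, s(16) = 2, s(17) = 12, s(18) = 4, s(19) = 0, s(20) = 2, s(21) = 4, s(22) = 2, s(23) = 6, s(24) = 6, s(25) = 8, s(26) = 12, s(27) = 0, s(28) = 6, s(29) = 12, s(30) = 6, s(31) = 4, s(32) = 4, s(33) = 10, s(34) = 8, s(35) = 0, s(36) = 4, s(37) = 8, s(38) = 4, s(39) = 12, s(40) = 12, s(41) = 2, s(42) = 10, s(43) = 0, s(44) = 12, s(45) = 10, s(46) = 12, s(47) = 8, s(48) = 8, s(49) = 6, s(50) = 2, s(51) = 0.
Since (s(50), s(51)) = (s(2), s(3)) = (2, 0) (two consecutive terms determine the rest), the sequence is eventually periodic: after a pre-period of length 2 it cycles with period 48.
For n ≥ 2, s(n) depends only on (n - 2) mod 48. (1099 - 2) mod 48 = 41, so s(1099) = s(43) = 0.

0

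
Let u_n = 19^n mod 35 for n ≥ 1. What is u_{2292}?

We have u_1 = 19, u_2 = 11, u_3 = 34, u_4 = 16, u_5 = 24, u_6 = 1, u_7 = 19.
Since u_7 = u_1 = 19, the sequence is periodic with period 6.
So u_{2292} = u_{1 + ((2292-1) mod 6)} = u_6 = 1.

1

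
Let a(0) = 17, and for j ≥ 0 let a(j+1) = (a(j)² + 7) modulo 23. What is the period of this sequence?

We have a(0) = 17,  a(1) = 20,  a(2) = 16,  a(3) = 10,  a(4) = 15,  a(5) = 2,  a(6) = 11,  a(7) = 13,  a(8) = 15.
Since a(8) = a(4) = 15, the sequence is eventually periodic: after a pre-period of length 4 it cycles with period 4.

4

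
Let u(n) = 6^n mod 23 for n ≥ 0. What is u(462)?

1

We have u(0) = 1,  u(1) = 6,  u(2) = 13,  u(3) = 9,  u(4) = 8,  u(5) = 2,  u(6) = 12,  u(7) = 3,  u(8) = 18,  u(9) = 16,  u(10) = 4,  u(11) = 1.
The sequence repeats with period 11.
(462 - 0) mod 11 = 0, so u(462) = u(0) = 1.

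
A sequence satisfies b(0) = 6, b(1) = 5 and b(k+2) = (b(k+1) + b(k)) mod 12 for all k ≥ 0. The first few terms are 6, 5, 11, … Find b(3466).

11

Computing terms: b(0) = 6, b(1) = 5, b(2) = 11, b(3) = 4, b(4) = 3, b(5) = 7, b(6) = 10, b(7) = 5, b(8) = 3, b(9) = 8, b(10) = 11, b(11) = 7, b(12) = 6, b(13) = 1, b(14) = 7, b(15) = 8, b(16) = 3, b(17) = 11, b(18) = 2, b(19) = 1, b(20) = 3, b(21) = 4, b(22) = 7, b(23) = 11, b(24) = 6, b(25) = 5.
The sequence repeats with period 24.
So b(3466) = b(0 + ((3466-0) mod 24)) = b(10) = 11.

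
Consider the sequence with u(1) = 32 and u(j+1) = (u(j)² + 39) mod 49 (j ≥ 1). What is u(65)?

5

We have u(1) = 32,  u(2) = 34,  u(3) = 19,  u(4) = 8,  u(5) = 5,  u(6) = 15,  u(7) = 19.
Since u(7) = u(3) = 19, the sequence is eventually periodic: after a pre-period of length 2 it cycles with period 4.
For j ≥ 3, u(j) depends only on (j - 3) mod 4. (65 - 3) mod 4 = 2, so u(65) = u(5) = 5.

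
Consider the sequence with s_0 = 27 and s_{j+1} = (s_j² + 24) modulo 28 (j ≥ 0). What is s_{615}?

21

Listing terms: s_0 = 27,  s_1 = 25,  s_2 = 5,  s_3 = 21,  s_4 = 17,  s_5 = 5.
Since s_5 = s_2 = 5, the sequence is eventually periodic: after a pre-period of length 2 it cycles with period 3.
For j ≥ 2, s_j depends only on (j - 2) mod 3. (615 - 2) mod 3 = 1, so s_{615} = s_3 = 21.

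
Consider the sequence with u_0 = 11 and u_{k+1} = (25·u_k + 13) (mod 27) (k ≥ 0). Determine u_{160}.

6

Computing terms: u_0 = 11; u_1 = 18; u_2 = 4; u_3 = 5; u_4 = 3; u_5 = 7; u_6 = 26; u_7 = 15; u_8 = 10; u_9 = 20; u_{10} = 0; u_{11} = 13; u_{12} = 14; u_{13} = 12; u_{14} = 16; u_{15} = 8; u_{16} = 24; u_{17} = 19; u_{18} = 2; u_{19} = 9; u_{20} = 22; u_{21} = 23; u_{22} = 21; u_{23} = 25; u_{24} = 17; u_{25} = 6; u_{26} = 1; u_{27} = 11.
The sequence repeats with period 27.
(160 - 0) mod 27 = 25, so u_{160} = u_{25} = 6.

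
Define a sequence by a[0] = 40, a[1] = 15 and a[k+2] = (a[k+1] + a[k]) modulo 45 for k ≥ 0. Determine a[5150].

Listing terms: a[0] = 40, a[1] = 15, a[2] = 10, a[3] = 25, a[4] = 35, a[5] = 15, a[6] = 5, a[7] = 20, a[8] = 25, a[9] = 0, a[10] = 25, a[11] = 25, a[12] = 5, a[13] = 30, a[14] = 35, a[15] = 20, a[16] = 10, a[17] = 30, a[18] = 40, a[19] = 25, a[20] = 20, a[21] = 0, a[22] = 20, a[23] = 20, a[24] = 40, a[25] = 15.
The sequence repeats with period 24.
So a[5150] = a[0 + ((5150-0) mod 24)] = a[14] = 35.

35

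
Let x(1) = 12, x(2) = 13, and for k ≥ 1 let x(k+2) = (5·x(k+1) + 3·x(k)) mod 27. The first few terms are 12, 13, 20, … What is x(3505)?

Computing terms: x(1) = 12; x(2) = 13; x(3) = 20; x(4) = 4; x(5) = 26; x(6) = 7; x(7) = 5; x(8) = 19; x(9) = 2; x(10) = 13; x(11) = 17; x(12) = 16; x(13) = 23; x(14) = 1; x(15) = 20; x(16) = 22; x(17) = 8; x(18) = 25; x(19) = 14; x(20) = 10; x(21) = 11; x(22) = 4; x(23) = 26.
Since (x(22), x(23)) = (x(4), x(5)) = (4, 26) (two consecutive terms determine the rest), the sequence is eventually periodic: after a pre-period of length 3 it cycles with period 18.
For k ≥ 4, x(k) depends only on (k - 4) mod 18. (3505 - 4) mod 18 = 9, so x(3505) = x(13) = 23.

23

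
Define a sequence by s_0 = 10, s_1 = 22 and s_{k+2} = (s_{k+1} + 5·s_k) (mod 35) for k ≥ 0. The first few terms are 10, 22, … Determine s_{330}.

s_0 = 10,  s_1 = 22,  s_2 = 2,  s_3 = 7,  s_4 = 17,  s_5 = 17,  s_6 = 32,  s_7 = 12,  s_8 = 32,  s_9 = 22,  s_{10} = 7,  s_{11} = 12,  s_{12} = 12,  s_{13} = 2,  s_{14} = 27,  s_{15} = 2,  s_{16} = 32,  s_{17} = 7,  s_{18} = 27,  s_{19} = 27,  s_{20} = 22,  s_{21} = 17,  s_{22} = 22,  s_{23} = 2.
Since (s_{22}, s_{23}) = (s_1, s_2) = (22, 2) (two consecutive terms determine the rest), the sequence is eventually periodic: after a pre-period of length 1 it cycles with period 21.
For k ≥ 1, s_k depends only on (k - 1) mod 21. (330 - 1) mod 21 = 14, so s_{330} = s_{15} = 2.

2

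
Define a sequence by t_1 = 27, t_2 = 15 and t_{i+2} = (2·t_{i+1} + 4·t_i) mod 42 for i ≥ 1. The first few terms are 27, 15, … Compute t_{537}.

18

t_1 = 27,  t_2 = 15,  t_3 = 12,  t_4 = 0,  t_5 = 6,  t_6 = 12,  t_7 = 6,  t_8 = 18,  t_9 = 18,  t_{10} = 24,  t_{11} = 36,  t_{12} = 0,  t_{13} = 18,  t_{14} = 36,  t_{15} = 18,  t_{16} = 12,  t_{17} = 12,  t_{18} = 30,  t_{19} = 24,  t_{20} = 0,  t_{21} = 12,  t_{22} = 24,  t_{23} = 12,  t_{24} = 36,  t_{25} = 36,  t_{26} = 6,  t_{27} = 30,  t_{28} = 0,  t_{29} = 36,  t_{30} = 30,  t_{31} = 36,  t_{32} = 24,  t_{33} = 24,  t_{34} = 18,  t_{35} = 6,  t_{36} = 0,  t_{37} = 24,  t_{38} = 6,  t_{39} = 24,  t_{40} = 30,  t_{41} = 30,  t_{42} = 12,  t_{43} = 18,  t_{44} = 0,  t_{45} = 30,  t_{46} = 18,  t_{47} = 30,  t_{48} = 6,  t_{49} = 6,  t_{50} = 36,  t_{51} = 12,  t_{52} = 0.
Since (t_{51}, t_{52}) = (t_3, t_4) = (12, 0) (two consecutive terms determine the rest), the sequence is eventually periodic: after a pre-period of length 2 it cycles with period 48.
For i ≥ 3, t_i depends only on (i - 3) mod 48. (537 - 3) mod 48 = 6, so t_{537} = t_9 = 18.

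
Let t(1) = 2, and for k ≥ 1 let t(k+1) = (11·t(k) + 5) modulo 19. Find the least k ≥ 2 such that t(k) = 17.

Listing terms: t(1) = 2, t(2) = 8, t(3) = 17, t(4) = 2.
The sequence repeats with period 3.
The value 17 first appears (with k ≥ 2) at t(3).

3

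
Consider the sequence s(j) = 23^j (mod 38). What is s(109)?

23

We have s(0) = 1; s(1) = 23; s(2) = 35; s(3) = 7; s(4) = 9; s(5) = 17; s(6) = 11; s(7) = 25; s(8) = 5; s(9) = 1.
The sequence repeats with period 9.
(109 - 0) mod 9 = 1, so s(109) = s(1) = 23.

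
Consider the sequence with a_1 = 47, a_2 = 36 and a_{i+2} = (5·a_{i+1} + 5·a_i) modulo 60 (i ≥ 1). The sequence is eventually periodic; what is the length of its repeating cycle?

a_1 = 47, a_2 = 36, a_3 = 55, a_4 = 35, a_5 = 30, a_6 = 25, a_7 = 35, a_8 = 0, a_9 = 55, a_{10} = 35.
Since (a_9, a_{10}) = (a_3, a_4) = (55, 35) (two consecutive terms determine the rest), the sequence is eventually periodic: after a pre-period of length 2 it cycles with period 6.

6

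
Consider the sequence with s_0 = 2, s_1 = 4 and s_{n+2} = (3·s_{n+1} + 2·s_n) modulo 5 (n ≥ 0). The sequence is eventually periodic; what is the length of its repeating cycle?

Listing terms: s_0 = 2, s_1 = 4, s_2 = 1, s_3 = 1, s_4 = 0, s_5 = 2, s_6 = 1, s_7 = 2, s_8 = 3, s_9 = 3, s_{10} = 0, s_{11} = 1, s_{12} = 3, s_{13} = 1, s_{14} = 4, s_{15} = 4, s_{16} = 0, s_{17} = 3, s_{18} = 4, s_{19} = 3, s_{20} = 2, s_{21} = 2, s_{22} = 0, s_{23} = 4, s_{24} = 2, s_{25} = 4.
Since (s_{24}, s_{25}) = (s_0, s_1) = (2, 4) (two consecutive terms determine the rest), the sequence is periodic with period 24.

24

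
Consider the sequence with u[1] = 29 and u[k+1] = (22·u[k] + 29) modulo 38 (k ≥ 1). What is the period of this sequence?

18

We have u[1] = 29; u[2] = 21; u[3] = 35; u[4] = 1; u[5] = 13; u[6] = 11; u[7] = 5; u[8] = 25; u[9] = 9; u[10] = 37; u[11] = 7; u[12] = 31; u[13] = 27; u[14] = 15; u[15] = 17; u[16] = 23; u[17] = 3; u[18] = 19; u[19] = 29.
The sequence repeats with period 18.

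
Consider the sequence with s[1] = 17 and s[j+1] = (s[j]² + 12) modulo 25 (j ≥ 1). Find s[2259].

13

Computing terms: s[1] = 17; s[2] = 1; s[3] = 13; s[4] = 6; s[5] = 23; s[6] = 16; s[7] = 18; s[8] = 11; s[9] = 8; s[10] = 1.
Since s[10] = s[2] = 1, the sequence is eventually periodic: after a pre-period of length 1 it cycles with period 8.
For j ≥ 2, s[j] depends only on (j - 2) mod 8. (2259 - 2) mod 8 = 1, so s[2259] = s[3] = 13.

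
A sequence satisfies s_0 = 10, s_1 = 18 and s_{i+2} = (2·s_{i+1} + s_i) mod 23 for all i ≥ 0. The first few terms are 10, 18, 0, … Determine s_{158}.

13

We have s_0 = 10,  s_1 = 18,  s_2 = 0,  s_3 = 18,  s_4 = 13,  s_5 = 21,  s_6 = 9,  s_7 = 16,  s_8 = 18,  s_9 = 6,  s_{10} = 7,  s_{11} = 20,  s_{12} = 1,  s_{13} = 22,  s_{14} = 22,  s_{15} = 20,  s_{16} = 16,  s_{17} = 6,  s_{18} = 5,  s_{19} = 16,  s_{20} = 14,  s_{21} = 21,  s_{22} = 10,  s_{23} = 18.
The sequence repeats with period 22.
So s_{158} = s_{0 + ((158-0) mod 22)} = s_4 = 13.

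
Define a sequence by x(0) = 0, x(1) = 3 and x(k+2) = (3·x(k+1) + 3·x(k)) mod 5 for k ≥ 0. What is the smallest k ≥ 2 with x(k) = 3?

5

We have x(0) = 0; x(1) = 3; x(2) = 4; x(3) = 1; x(4) = 0; x(5) = 3.
Since (x(4), x(5)) = (x(0), x(1)) = (0, 3) (two consecutive terms determine the rest), the sequence is periodic with period 4.
The value 3 next appears (with k ≥ 2) at x(5).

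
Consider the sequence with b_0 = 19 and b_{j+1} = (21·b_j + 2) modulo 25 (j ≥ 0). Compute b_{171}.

16

b_0 = 19,  b_1 = 1,  b_2 = 23,  b_3 = 10,  b_4 = 12,  b_5 = 4,  b_6 = 11,  b_7 = 8,  b_8 = 20,  b_9 = 22,  b_{10} = 14,  b_{11} = 21,  b_{12} = 18,  b_{13} = 5,  b_{14} = 7,  b_{15} = 24,  b_{16} = 6,  b_{17} = 3,  b_{18} = 15,  b_{19} = 17,  b_{20} = 9,  b_{21} = 16,  b_{22} = 13,  b_{23} = 0,  b_{24} = 2,  b_{25} = 19.
Since b_{25} = b_0 = 19, the sequence is periodic with period 25.
So b_{171} = b_{0 + ((171-0) mod 25)} = b_{21} = 16.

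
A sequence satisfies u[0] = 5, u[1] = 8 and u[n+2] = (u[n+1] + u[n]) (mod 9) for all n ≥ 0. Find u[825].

Computing terms: u[0] = 5,  u[1] = 8,  u[2] = 4,  u[3] = 3,  u[4] = 7,  u[5] = 1,  u[6] = 8,  u[7] = 0,  u[8] = 8,  u[9] = 8,  u[10] = 7,  u[11] = 6,  u[12] = 4,  u[13] = 1,  u[14] = 5,  u[15] = 6,  u[16] = 2,  u[17] = 8,  u[18] = 1,  u[19] = 0,  u[20] = 1,  u[21] = 1,  u[22] = 2,  u[23] = 3,  u[24] = 5,  u[25] = 8.
Since (u[24], u[25]) = (u[0], u[1]) = (5, 8) (two consecutive terms determine the rest), the sequence is periodic with period 24.
(825 - 0) mod 24 = 9, so u[825] = u[9] = 8.

8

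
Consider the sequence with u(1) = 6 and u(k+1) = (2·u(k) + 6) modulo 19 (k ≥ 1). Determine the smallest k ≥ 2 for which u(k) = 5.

16

Computing terms: u(1) = 6; u(2) = 18; u(3) = 4; u(4) = 14; u(5) = 15; u(6) = 17; u(7) = 2; u(8) = 10; u(9) = 7; u(10) = 1; u(11) = 8; u(12) = 3; u(13) = 12; u(14) = 11; u(15) = 9; u(16) = 5; u(17) = 16; u(18) = 0; u(19) = 6.
Since u(19) = u(1) = 6, the sequence is periodic with period 18.
The value 5 first appears (with k ≥ 2) at u(16).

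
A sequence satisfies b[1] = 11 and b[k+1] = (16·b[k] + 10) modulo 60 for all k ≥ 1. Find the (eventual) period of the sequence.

b[1] = 11,  b[2] = 6,  b[3] = 46,  b[4] = 26,  b[5] = 6.
Since b[5] = b[2] = 6, the sequence is eventually periodic: after a pre-period of length 1 it cycles with period 3.

3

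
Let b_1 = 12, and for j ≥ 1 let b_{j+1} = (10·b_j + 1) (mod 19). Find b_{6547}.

b_1 = 12; b_2 = 7; b_3 = 14; b_4 = 8; b_5 = 5; b_6 = 13; b_7 = 17; b_8 = 0; b_9 = 1; b_{10} = 11; b_{11} = 16; b_{12} = 9; b_{13} = 15; b_{14} = 18; b_{15} = 10; b_{16} = 6; b_{17} = 4; b_{18} = 3; b_{19} = 12.
The sequence repeats with period 18.
(6547 - 1) mod 18 = 12, so b_{6547} = b_{13} = 15.

15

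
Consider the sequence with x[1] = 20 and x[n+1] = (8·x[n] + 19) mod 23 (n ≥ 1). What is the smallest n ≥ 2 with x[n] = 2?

We have x[1] = 20,  x[2] = 18,  x[3] = 2,  x[4] = 12,  x[5] = 0,  x[6] = 19,  x[7] = 10,  x[8] = 7,  x[9] = 6,  x[10] = 21,  x[11] = 3,  x[12] = 20.
Since x[12] = x[1] = 20, the sequence is periodic with period 11.
The value 2 first appears (with n ≥ 2) at x[3].

3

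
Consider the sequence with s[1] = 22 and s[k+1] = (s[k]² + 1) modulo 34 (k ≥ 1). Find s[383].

16

Computing terms: s[1] = 22; s[2] = 9; s[3] = 14; s[4] = 27; s[5] = 16; s[6] = 19; s[7] = 22.
Since s[7] = s[1] = 22, the sequence is periodic with period 6.
So s[383] = s[1 + ((383-1) mod 6)] = s[5] = 16.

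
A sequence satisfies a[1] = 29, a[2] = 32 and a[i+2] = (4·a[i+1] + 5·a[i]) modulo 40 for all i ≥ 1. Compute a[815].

33

Computing terms: a[1] = 29, a[2] = 32, a[3] = 33, a[4] = 12, a[5] = 13, a[6] = 32, a[7] = 33.
Since (a[6], a[7]) = (a[2], a[3]) = (32, 33) (two consecutive terms determine the rest), the sequence is eventually periodic: after a pre-period of length 1 it cycles with period 4.
For i ≥ 2, a[i] depends only on (i - 2) mod 4. (815 - 2) mod 4 = 1, so a[815] = a[3] = 33.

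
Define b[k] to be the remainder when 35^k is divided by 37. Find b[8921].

13

We have b[1] = 35,  b[2] = 4,  b[3] = 29,  b[4] = 16,  b[5] = 5,  b[6] = 27,  b[7] = 20,  b[8] = 34,  b[9] = 6,  b[10] = 25,  b[11] = 24,  b[12] = 26,  b[13] = 22,  b[14] = 30,  b[15] = 14,  b[16] = 9,  b[17] = 19,  b[18] = 36,  b[19] = 2,  b[20] = 33,  b[21] = 8,  b[22] = 21,  b[23] = 32,  b[24] = 10,  b[25] = 17,  b[26] = 3,  b[27] = 31,  b[28] = 12,  b[29] = 13,  b[30] = 11,  b[31] = 15,  b[32] = 7,  b[33] = 23,  b[34] = 28,  b[35] = 18,  b[36] = 1,  b[37] = 35.
The sequence repeats with period 36.
(8921 - 1) mod 36 = 28, so b[8921] = b[29] = 13.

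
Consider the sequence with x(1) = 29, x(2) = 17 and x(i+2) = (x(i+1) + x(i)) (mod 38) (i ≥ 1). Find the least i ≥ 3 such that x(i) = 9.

10

We have x(1) = 29; x(2) = 17; x(3) = 8; x(4) = 25; x(5) = 33; x(6) = 20; x(7) = 15; x(8) = 35; x(9) = 12; x(10) = 9; x(11) = 21; x(12) = 30; x(13) = 13; x(14) = 5; x(15) = 18; x(16) = 23; x(17) = 3; x(18) = 26; x(19) = 29; x(20) = 17.
Since (x(19), x(20)) = (x(1), x(2)) = (29, 17) (two consecutive terms determine the rest), the sequence is periodic with period 18.
The value 9 first appears (with i ≥ 3) at x(10).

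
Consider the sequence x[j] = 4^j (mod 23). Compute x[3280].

x[0] = 1,  x[1] = 4,  x[2] = 16,  x[3] = 18,  x[4] = 3,  x[5] = 12,  x[6] = 2,  x[7] = 8,  x[8] = 9,  x[9] = 13,  x[10] = 6,  x[11] = 1.
Since x[11] = x[0] = 1, the sequence is periodic with period 11.
So x[3280] = x[0 + ((3280-0) mod 11)] = x[2] = 16.

16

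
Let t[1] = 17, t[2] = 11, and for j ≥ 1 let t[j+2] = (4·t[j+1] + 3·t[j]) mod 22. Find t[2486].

11

Computing terms: t[1] = 17; t[2] = 11; t[3] = 7; t[4] = 17; t[5] = 1; t[6] = 11; t[7] = 3; t[8] = 1; t[9] = 13; t[10] = 11; t[11] = 17; t[12] = 13; t[13] = 15; t[14] = 11; t[15] = 1; t[16] = 15; t[17] = 19; t[18] = 11; t[19] = 13; t[20] = 19; t[21] = 5; t[22] = 11; t[23] = 15; t[24] = 5; t[25] = 21; t[26] = 11; t[27] = 19; t[28] = 21; t[29] = 9; t[30] = 11; t[31] = 5; t[32] = 9; t[33] = 7; t[34] = 11; t[35] = 21; t[36] = 7; t[37] = 3; t[38] = 11; t[39] = 9; t[40] = 3; t[41] = 17; t[42] = 11.
Since (t[41], t[42]) = (t[1], t[2]) = (17, 11) (two consecutive terms determine the rest), the sequence is periodic with period 40.
(2486 - 1) mod 40 = 5, so t[2486] = t[6] = 11.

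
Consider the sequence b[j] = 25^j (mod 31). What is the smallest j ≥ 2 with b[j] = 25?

Computing terms: b[1] = 25, b[2] = 5, b[3] = 1, b[4] = 25.
Since b[4] = b[1] = 25, the sequence is periodic with period 3.
The value 25 next appears (with j ≥ 2) at b[4].

4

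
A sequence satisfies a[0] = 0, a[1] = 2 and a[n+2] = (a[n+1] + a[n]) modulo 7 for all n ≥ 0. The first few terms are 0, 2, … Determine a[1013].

3

Computing terms: a[0] = 0; a[1] = 2; a[2] = 2; a[3] = 4; a[4] = 6; a[5] = 3; a[6] = 2; a[7] = 5; a[8] = 0; a[9] = 5; a[10] = 5; a[11] = 3; a[12] = 1; a[13] = 4; a[14] = 5; a[15] = 2; a[16] = 0; a[17] = 2.
The sequence repeats with period 16.
(1013 - 0) mod 16 = 5, so a[1013] = a[5] = 3.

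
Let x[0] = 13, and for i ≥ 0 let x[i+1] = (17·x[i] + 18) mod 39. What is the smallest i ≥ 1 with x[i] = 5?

Listing terms: x[0] = 13; x[1] = 5; x[2] = 25; x[3] = 14; x[4] = 22; x[5] = 2; x[6] = 13.
The sequence repeats with period 6.
The value 5 first appears (with i ≥ 1) at x[1].

1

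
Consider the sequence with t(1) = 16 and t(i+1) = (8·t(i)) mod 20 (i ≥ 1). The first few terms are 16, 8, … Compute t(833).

We have t(1) = 16, t(2) = 8, t(3) = 4, t(4) = 12, t(5) = 16.
The sequence repeats with period 4.
(833 - 1) mod 4 = 0, so t(833) = t(1) = 16.

16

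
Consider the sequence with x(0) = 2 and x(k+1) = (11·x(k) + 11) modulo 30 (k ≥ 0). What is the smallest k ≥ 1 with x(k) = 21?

9

We have x(0) = 2, x(1) = 3, x(2) = 14, x(3) = 15, x(4) = 26, x(5) = 27, x(6) = 8, x(7) = 9, x(8) = 20, x(9) = 21, x(10) = 2.
Since x(10) = x(0) = 2, the sequence is periodic with period 10.
The value 21 first appears (with k ≥ 1) at x(9).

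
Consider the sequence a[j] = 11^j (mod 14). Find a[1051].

Computing terms: a[1] = 11; a[2] = 9; a[3] = 1; a[4] = 11.
Since a[4] = a[1] = 11, the sequence is periodic with period 3.
So a[1051] = a[1 + ((1051-1) mod 3)] = a[1] = 11.

11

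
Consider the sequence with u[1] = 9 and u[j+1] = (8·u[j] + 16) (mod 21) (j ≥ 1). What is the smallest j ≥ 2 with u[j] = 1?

Listing terms: u[1] = 9; u[2] = 4; u[3] = 6; u[4] = 1; u[5] = 3; u[6] = 19; u[7] = 0; u[8] = 16; u[9] = 18; u[10] = 13; u[11] = 15; u[12] = 10; u[13] = 12; u[14] = 7; u[15] = 9.
The sequence repeats with period 14.
The value 1 first appears (with j ≥ 2) at u[4].

4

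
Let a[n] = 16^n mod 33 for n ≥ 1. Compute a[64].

31

We have a[1] = 16,  a[2] = 25,  a[3] = 4,  a[4] = 31,  a[5] = 1,  a[6] = 16.
Since a[6] = a[1] = 16, the sequence is periodic with period 5.
(64 - 1) mod 5 = 3, so a[64] = a[4] = 31.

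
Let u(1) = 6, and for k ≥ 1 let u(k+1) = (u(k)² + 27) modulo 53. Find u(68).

We have u(1) = 6,  u(2) = 10,  u(3) = 21,  u(4) = 44,  u(5) = 2,  u(6) = 31,  u(7) = 34,  u(8) = 17,  u(9) = 51,  u(10) = 31.
Since u(10) = u(6) = 31, the sequence is eventually periodic: after a pre-period of length 5 it cycles with period 4.
For k ≥ 6, u(k) depends only on (k - 6) mod 4. (68 - 6) mod 4 = 2, so u(68) = u(8) = 17.

17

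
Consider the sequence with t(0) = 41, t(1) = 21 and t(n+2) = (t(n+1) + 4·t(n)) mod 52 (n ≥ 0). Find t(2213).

Computing terms: t(0) = 41; t(1) = 21; t(2) = 29; t(3) = 9; t(4) = 21; t(5) = 5; t(6) = 37; t(7) = 5; t(8) = 49; t(9) = 17; t(10) = 5; t(11) = 21; t(12) = 41; t(13) = 21.
The sequence repeats with period 12.
(2213 - 0) mod 12 = 5, so t(2213) = t(5) = 5.

5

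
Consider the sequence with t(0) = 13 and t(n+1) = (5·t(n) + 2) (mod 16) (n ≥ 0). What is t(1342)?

Computing terms: t(0) = 13; t(1) = 3; t(2) = 1; t(3) = 7; t(4) = 5; t(5) = 11; t(6) = 9; t(7) = 15; t(8) = 13.
Since t(8) = t(0) = 13, the sequence is periodic with period 8.
(1342 - 0) mod 8 = 6, so t(1342) = t(6) = 9.

9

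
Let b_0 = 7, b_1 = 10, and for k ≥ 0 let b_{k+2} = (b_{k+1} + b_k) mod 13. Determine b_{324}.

Listing terms: b_0 = 7; b_1 = 10; b_2 = 4; b_3 = 1; b_4 = 5; b_5 = 6; b_6 = 11; b_7 = 4; b_8 = 2; b_9 = 6; b_{10} = 8; b_{11} = 1; b_{12} = 9; b_{13} = 10; b_{14} = 6; b_{15} = 3; b_{16} = 9; b_{17} = 12; b_{18} = 8; b_{19} = 7; b_{20} = 2; b_{21} = 9; b_{22} = 11; b_{23} = 7; b_{24} = 5; b_{25} = 12; b_{26} = 4; b_{27} = 3; b_{28} = 7; b_{29} = 10.
The sequence repeats with period 28.
So b_{324} = b_{0 + ((324-0) mod 28)} = b_{16} = 9.

9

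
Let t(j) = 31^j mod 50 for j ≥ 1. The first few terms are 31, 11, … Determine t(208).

41

Listing terms: t(1) = 31,  t(2) = 11,  t(3) = 41,  t(4) = 21,  t(5) = 1,  t(6) = 31.
Since t(6) = t(1) = 31, the sequence is periodic with period 5.
(208 - 1) mod 5 = 2, so t(208) = t(3) = 41.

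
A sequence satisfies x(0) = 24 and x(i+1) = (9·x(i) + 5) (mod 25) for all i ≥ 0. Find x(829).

x(0) = 24; x(1) = 21; x(2) = 19; x(3) = 1; x(4) = 14; x(5) = 6; x(6) = 9; x(7) = 11; x(8) = 4; x(9) = 16; x(10) = 24.
Since x(10) = x(0) = 24, the sequence is periodic with period 10.
So x(829) = x(0 + ((829-0) mod 10)) = x(9) = 16.

16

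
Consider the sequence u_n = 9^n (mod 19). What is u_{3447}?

u_1 = 9; u_2 = 5; u_3 = 7; u_4 = 6; u_5 = 16; u_6 = 11; u_7 = 4; u_8 = 17; u_9 = 1; u_{10} = 9.
Since u_{10} = u_1 = 9, the sequence is periodic with period 9.
So u_{3447} = u_{1 + ((3447-1) mod 9)} = u_9 = 1.

1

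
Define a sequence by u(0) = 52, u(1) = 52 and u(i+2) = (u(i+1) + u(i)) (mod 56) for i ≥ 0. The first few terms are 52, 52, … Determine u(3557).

u(0) = 52, u(1) = 52, u(2) = 48, u(3) = 44, u(4) = 36, u(5) = 24, u(6) = 4, u(7) = 28, u(8) = 32, u(9) = 4, u(10) = 36, u(11) = 40, u(12) = 20, u(13) = 4, u(14) = 24, u(15) = 28, u(16) = 52, u(17) = 24, u(18) = 20, u(19) = 44, u(20) = 8, u(21) = 52, u(22) = 4, u(23) = 0, u(24) = 4, u(25) = 4, u(26) = 8, u(27) = 12, u(28) = 20, u(29) = 32, u(30) = 52, u(31) = 28, u(32) = 24, u(33) = 52, u(34) = 20, u(35) = 16, u(36) = 36, u(37) = 52, u(38) = 32, u(39) = 28, u(40) = 4, u(41) = 32, u(42) = 36, u(43) = 12, u(44) = 48, u(45) = 4, u(46) = 52, u(47) = 0, u(48) = 52, u(49) = 52.
Since (u(48), u(49)) = (u(0), u(1)) = (52, 52) (two consecutive terms determine the rest), the sequence is periodic with period 48.
(3557 - 0) mod 48 = 5, so u(3557) = u(5) = 24.

24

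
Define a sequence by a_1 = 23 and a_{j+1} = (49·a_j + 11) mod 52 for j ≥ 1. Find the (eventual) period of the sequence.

12

We have a_1 = 23; a_2 = 46; a_3 = 29; a_4 = 28; a_5 = 31; a_6 = 22; a_7 = 49; a_8 = 20; a_9 = 3; a_{10} = 2; a_{11} = 5; a_{12} = 48; a_{13} = 23.
Since a_{13} = a_1 = 23, the sequence is periodic with period 12.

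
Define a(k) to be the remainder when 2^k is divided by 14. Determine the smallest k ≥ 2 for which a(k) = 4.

2

a(1) = 2; a(2) = 4; a(3) = 8; a(4) = 2.
Since a(4) = a(1) = 2, the sequence is periodic with period 3.
The value 4 first appears (with k ≥ 2) at a(2).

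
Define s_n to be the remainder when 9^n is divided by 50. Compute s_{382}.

31

Computing terms: s_1 = 9, s_2 = 31, s_3 = 29, s_4 = 11, s_5 = 49, s_6 = 41, s_7 = 19, s_8 = 21, s_9 = 39, s_{10} = 1, s_{11} = 9.
Since s_{11} = s_1 = 9, the sequence is periodic with period 10.
So s_{382} = s_{1 + ((382-1) mod 10)} = s_2 = 31.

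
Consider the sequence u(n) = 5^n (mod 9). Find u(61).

5

We have u(0) = 1; u(1) = 5; u(2) = 7; u(3) = 8; u(4) = 4; u(5) = 2; u(6) = 1.
Since u(6) = u(0) = 1, the sequence is periodic with period 6.
(61 - 0) mod 6 = 1, so u(61) = u(1) = 5.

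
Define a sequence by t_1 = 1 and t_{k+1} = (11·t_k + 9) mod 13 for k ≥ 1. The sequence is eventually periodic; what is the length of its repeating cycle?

12

Listing terms: t_1 = 1; t_2 = 7; t_3 = 8; t_4 = 6; t_5 = 10; t_6 = 2; t_7 = 5; t_8 = 12; t_9 = 11; t_{10} = 0; t_{11} = 9; t_{12} = 4; t_{13} = 1.
Since t_{13} = t_1 = 1, the sequence is periodic with period 12.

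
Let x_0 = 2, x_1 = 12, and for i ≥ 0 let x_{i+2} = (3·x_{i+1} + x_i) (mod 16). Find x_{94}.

We have x_0 = 2,  x_1 = 12,  x_2 = 6,  x_3 = 14,  x_4 = 0,  x_5 = 14,  x_6 = 10,  x_7 = 12,  x_8 = 14,  x_9 = 6,  x_{10} = 0,  x_{11} = 6,  x_{12} = 2,  x_{13} = 12.
The sequence repeats with period 12.
(94 - 0) mod 12 = 10, so x_{94} = x_{10} = 0.

0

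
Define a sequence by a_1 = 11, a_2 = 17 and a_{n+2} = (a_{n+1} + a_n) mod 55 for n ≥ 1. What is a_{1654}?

a_1 = 11,  a_2 = 17,  a_3 = 28,  a_4 = 45,  a_5 = 18,  a_6 = 8,  a_7 = 26,  a_8 = 34,  a_9 = 5,  a_{10} = 39,  a_{11} = 44,  a_{12} = 28,  a_{13} = 17,  a_{14} = 45,  a_{15} = 7,  a_{16} = 52,  a_{17} = 4,  a_{18} = 1,  a_{19} = 5,  a_{20} = 6,  a_{21} = 11,  a_{22} = 17.
Since (a_{21}, a_{22}) = (a_1, a_2) = (11, 17) (two consecutive terms determine the rest), the sequence is periodic with period 20.
(1654 - 1) mod 20 = 13, so a_{1654} = a_{14} = 45.

45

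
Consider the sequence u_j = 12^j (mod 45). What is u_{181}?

We have u_1 = 12; u_2 = 9; u_3 = 18; u_4 = 36; u_5 = 27; u_6 = 9.
Since u_6 = u_2 = 9, the sequence is eventually periodic: after a pre-period of length 1 it cycles with period 4.
For j ≥ 2, u_j depends only on (j - 2) mod 4. (181 - 2) mod 4 = 3, so u_{181} = u_5 = 27.

27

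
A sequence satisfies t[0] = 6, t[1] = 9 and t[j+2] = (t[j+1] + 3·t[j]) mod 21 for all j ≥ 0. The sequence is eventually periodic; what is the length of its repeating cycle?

24

Listing terms: t[0] = 6, t[1] = 9, t[2] = 6, t[3] = 12, t[4] = 9, t[5] = 3, t[6] = 9, t[7] = 18, t[8] = 3, t[9] = 15, t[10] = 3, t[11] = 6, t[12] = 15, t[13] = 12, t[14] = 15, t[15] = 9, t[16] = 12, t[17] = 18, t[18] = 12, t[19] = 3, t[20] = 18, t[21] = 6, t[22] = 18, t[23] = 15, t[24] = 6, t[25] = 9.
Since (t[24], t[25]) = (t[0], t[1]) = (6, 9) (two consecutive terms determine the rest), the sequence is periodic with period 24.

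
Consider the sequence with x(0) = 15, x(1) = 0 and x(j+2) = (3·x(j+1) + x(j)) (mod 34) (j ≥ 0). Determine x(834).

15

x(0) = 15,  x(1) = 0,  x(2) = 15,  x(3) = 11,  x(4) = 14,  x(5) = 19,  x(6) = 3,  x(7) = 28,  x(8) = 19,  x(9) = 17,  x(10) = 2,  x(11) = 23,  x(12) = 3,  x(13) = 32,  x(14) = 31,  x(15) = 23,  x(16) = 32,  x(17) = 17,  x(18) = 15,  x(19) = 28,  x(20) = 31,  x(21) = 19,  x(22) = 20,  x(23) = 11,  x(24) = 19,  x(25) = 0,  x(26) = 19,  x(27) = 23,  x(28) = 20,  x(29) = 15,  x(30) = 31,  x(31) = 6,  x(32) = 15,  x(33) = 17,  x(34) = 32,  x(35) = 11,  x(36) = 31,  x(37) = 2,  x(38) = 3,  x(39) = 11,  x(40) = 2,  x(41) = 17,  x(42) = 19,  x(43) = 6,  x(44) = 3,  x(45) = 15,  x(46) = 14,  x(47) = 23,  x(48) = 15,  x(49) = 0.
Since (x(48), x(49)) = (x(0), x(1)) = (15, 0) (two consecutive terms determine the rest), the sequence is periodic with period 48.
So x(834) = x(0 + ((834-0) mod 48)) = x(18) = 15.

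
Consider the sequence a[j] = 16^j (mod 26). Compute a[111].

Computing terms: a[1] = 16,  a[2] = 22,  a[3] = 14,  a[4] = 16.
The sequence repeats with period 3.
(111 - 1) mod 3 = 2, so a[111] = a[3] = 14.

14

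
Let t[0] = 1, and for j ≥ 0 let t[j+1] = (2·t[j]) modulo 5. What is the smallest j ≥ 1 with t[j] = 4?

t[0] = 1, t[1] = 2, t[2] = 4, t[3] = 3, t[4] = 1.
The sequence repeats with period 4.
The value 4 first appears (with j ≥ 1) at t[2].

2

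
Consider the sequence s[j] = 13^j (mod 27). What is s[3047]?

Computing terms: s[0] = 1, s[1] = 13, s[2] = 7, s[3] = 10, s[4] = 22, s[5] = 16, s[6] = 19, s[7] = 4, s[8] = 25, s[9] = 1.
The sequence repeats with period 9.
(3047 - 0) mod 9 = 5, so s[3047] = s[5] = 16.

16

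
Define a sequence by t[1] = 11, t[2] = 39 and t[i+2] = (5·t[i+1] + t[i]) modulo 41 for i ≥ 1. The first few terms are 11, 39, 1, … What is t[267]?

30

t[1] = 11, t[2] = 39, t[3] = 1, t[4] = 3, t[5] = 16, t[6] = 1, t[7] = 21, t[8] = 24, t[9] = 18, t[10] = 32, t[11] = 14, t[12] = 20, t[13] = 32, t[14] = 16, t[15] = 30, t[16] = 2, t[17] = 40, t[18] = 38, t[19] = 25, t[20] = 40, t[21] = 20, t[22] = 17, t[23] = 23, t[24] = 9, t[25] = 27, t[26] = 21, t[27] = 9, t[28] = 25, t[29] = 11, t[30] = 39.
Since (t[29], t[30]) = (t[1], t[2]) = (11, 39) (two consecutive terms determine the rest), the sequence is periodic with period 28.
So t[267] = t[1 + ((267-1) mod 28)] = t[15] = 30.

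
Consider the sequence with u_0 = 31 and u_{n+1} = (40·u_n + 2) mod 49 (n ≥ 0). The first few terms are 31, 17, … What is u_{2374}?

Listing terms: u_0 = 31; u_1 = 17; u_2 = 45; u_3 = 38; u_4 = 3; u_5 = 24; u_6 = 31.
Since u_6 = u_0 = 31, the sequence is periodic with period 6.
(2374 - 0) mod 6 = 4, so u_{2374} = u_4 = 3.

3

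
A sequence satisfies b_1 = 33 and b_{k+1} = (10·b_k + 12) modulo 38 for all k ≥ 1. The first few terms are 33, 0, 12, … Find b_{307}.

Listing terms: b_1 = 33, b_2 = 0, b_3 = 12, b_4 = 18, b_5 = 2, b_6 = 32, b_7 = 28, b_8 = 26, b_9 = 6, b_{10} = 34, b_{11} = 10, b_{12} = 36, b_{13} = 30, b_{14} = 8, b_{15} = 16, b_{16} = 20, b_{17} = 22, b_{18} = 4, b_{19} = 14, b_{20} = 0.
Since b_{20} = b_2 = 0, the sequence is eventually periodic: after a pre-period of length 1 it cycles with period 18.
For k ≥ 2, b_k depends only on (k - 2) mod 18. (307 - 2) mod 18 = 17, so b_{307} = b_{19} = 14.

14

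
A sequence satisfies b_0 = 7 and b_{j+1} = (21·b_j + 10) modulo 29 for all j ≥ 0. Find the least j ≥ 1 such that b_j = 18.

b_0 = 7; b_1 = 12; b_2 = 1; b_3 = 2; b_4 = 23; b_5 = 0; b_6 = 10; b_7 = 17; b_8 = 19; b_9 = 3; b_{10} = 15; b_{11} = 6; b_{12} = 20; b_{13} = 24; b_{14} = 21; b_{15} = 16; b_{16} = 27; b_{17} = 26; b_{18} = 5; b_{19} = 28; b_{20} = 18; b_{21} = 11; b_{22} = 9; b_{23} = 25; b_{24} = 13; b_{25} = 22; b_{26} = 8; b_{27} = 4; b_{28} = 7.
Since b_{28} = b_0 = 7, the sequence is periodic with period 28.
The value 18 first appears (with j ≥ 1) at b_{20}.

20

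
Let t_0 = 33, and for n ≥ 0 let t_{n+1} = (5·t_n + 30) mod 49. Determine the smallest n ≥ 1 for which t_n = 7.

28

Computing terms: t_0 = 33; t_1 = 48; t_2 = 25; t_3 = 8; t_4 = 21; t_5 = 37; t_6 = 19; t_7 = 27; t_8 = 18; t_9 = 22; t_{10} = 42; t_{11} = 44; t_{12} = 5; t_{13} = 6; t_{14} = 11; t_{15} = 36; t_{16} = 14; t_{17} = 2; t_{18} = 40; t_{19} = 34; t_{20} = 4; t_{21} = 1; t_{22} = 35; t_{23} = 9; t_{24} = 26; t_{25} = 13; t_{26} = 46; t_{27} = 15; t_{28} = 7; t_{29} = 16; t_{30} = 12; t_{31} = 41; t_{32} = 39; t_{33} = 29; t_{34} = 28; t_{35} = 23; t_{36} = 47; t_{37} = 20; t_{38} = 32; t_{39} = 43; t_{40} = 0; t_{41} = 30; t_{42} = 33.
Since t_{42} = t_0 = 33, the sequence is periodic with period 42.
The value 7 first appears (with n ≥ 1) at t_{28}.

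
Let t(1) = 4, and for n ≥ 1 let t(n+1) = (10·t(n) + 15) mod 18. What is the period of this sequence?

3

t(1) = 4, t(2) = 1, t(3) = 7, t(4) = 13, t(5) = 1.
Since t(5) = t(2) = 1, the sequence is eventually periodic: after a pre-period of length 1 it cycles with period 3.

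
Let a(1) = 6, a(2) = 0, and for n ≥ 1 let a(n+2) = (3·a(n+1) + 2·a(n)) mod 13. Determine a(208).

We have a(1) = 6; a(2) = 0; a(3) = 12; a(4) = 10; a(5) = 2; a(6) = 0; a(7) = 4; a(8) = 12; a(9) = 5; a(10) = 0; a(11) = 10; a(12) = 4; a(13) = 6; a(14) = 0.
The sequence repeats with period 12.
(208 - 1) mod 12 = 3, so a(208) = a(4) = 10.

10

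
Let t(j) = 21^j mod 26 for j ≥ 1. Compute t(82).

We have t(1) = 21, t(2) = 25, t(3) = 5, t(4) = 1, t(5) = 21.
The sequence repeats with period 4.
So t(82) = t(1 + ((82-1) mod 4)) = t(2) = 25.

25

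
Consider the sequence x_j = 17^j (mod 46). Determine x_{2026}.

Computing terms: x_0 = 1, x_1 = 17, x_2 = 13, x_3 = 37, x_4 = 31, x_5 = 21, x_6 = 35, x_7 = 43, x_8 = 41, x_9 = 7, x_{10} = 27, x_{11} = 45, x_{12} = 29, x_{13} = 33, x_{14} = 9, x_{15} = 15, x_{16} = 25, x_{17} = 11, x_{18} = 3, x_{19} = 5, x_{20} = 39, x_{21} = 19, x_{22} = 1.
The sequence repeats with period 22.
So x_{2026} = x_{0 + ((2026-0) mod 22)} = x_2 = 13.

13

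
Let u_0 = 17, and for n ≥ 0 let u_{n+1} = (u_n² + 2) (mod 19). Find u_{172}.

6

Computing terms: u_0 = 17, u_1 = 6, u_2 = 0, u_3 = 2, u_4 = 6.
Since u_4 = u_1 = 6, the sequence is eventually periodic: after a pre-period of length 1 it cycles with period 3.
For n ≥ 1, u_n depends only on (n - 1) mod 3. (172 - 1) mod 3 = 0, so u_{172} = u_1 = 6.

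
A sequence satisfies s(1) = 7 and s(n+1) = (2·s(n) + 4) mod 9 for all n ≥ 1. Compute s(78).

6

s(1) = 7,  s(2) = 0,  s(3) = 4,  s(4) = 3,  s(5) = 1,  s(6) = 6,  s(7) = 7.
The sequence repeats with period 6.
So s(78) = s(1 + ((78-1) mod 6)) = s(6) = 6.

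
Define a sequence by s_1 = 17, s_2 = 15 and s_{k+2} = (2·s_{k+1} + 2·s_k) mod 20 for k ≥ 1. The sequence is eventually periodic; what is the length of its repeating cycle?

Computing terms: s_1 = 17,  s_2 = 15,  s_3 = 4,  s_4 = 18,  s_5 = 4,  s_6 = 4,  s_7 = 16,  s_8 = 0,  s_9 = 12,  s_{10} = 4,  s_{11} = 12,  s_{12} = 12,  s_{13} = 8,  s_{14} = 0,  s_{15} = 16,  s_{16} = 12,  s_{17} = 16,  s_{18} = 16,  s_{19} = 4,  s_{20} = 0,  s_{21} = 8,  s_{22} = 16,  s_{23} = 8,  s_{24} = 8,  s_{25} = 12,  s_{26} = 0,  s_{27} = 4,  s_{28} = 8,  s_{29} = 4,  s_{30} = 4.
Since (s_{29}, s_{30}) = (s_5, s_6) = (4, 4) (two consecutive terms determine the rest), the sequence is eventually periodic: after a pre-period of length 4 it cycles with period 24.

24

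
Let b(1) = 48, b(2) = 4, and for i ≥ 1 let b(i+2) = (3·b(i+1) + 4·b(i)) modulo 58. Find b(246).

10

Computing terms: b(1) = 48,  b(2) = 4,  b(3) = 30,  b(4) = 48,  b(5) = 32,  b(6) = 56,  b(7) = 6,  b(8) = 10,  b(9) = 54,  b(10) = 28,  b(11) = 10,  b(12) = 26,  b(13) = 2,  b(14) = 52,  b(15) = 48,  b(16) = 4.
Since (b(15), b(16)) = (b(1), b(2)) = (48, 4) (two consecutive terms determine the rest), the sequence is periodic with period 14.
So b(246) = b(1 + ((246-1) mod 14)) = b(8) = 10.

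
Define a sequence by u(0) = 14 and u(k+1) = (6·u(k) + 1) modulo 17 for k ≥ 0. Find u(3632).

14

Computing terms: u(0) = 14,  u(1) = 0,  u(2) = 1,  u(3) = 7,  u(4) = 9,  u(5) = 4,  u(6) = 8,  u(7) = 15,  u(8) = 6,  u(9) = 3,  u(10) = 2,  u(11) = 13,  u(12) = 11,  u(13) = 16,  u(14) = 12,  u(15) = 5,  u(16) = 14.
Since u(16) = u(0) = 14, the sequence is periodic with period 16.
(3632 - 0) mod 16 = 0, so u(3632) = u(0) = 14.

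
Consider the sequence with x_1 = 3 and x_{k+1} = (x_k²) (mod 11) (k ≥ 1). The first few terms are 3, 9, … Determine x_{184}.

Listing terms: x_1 = 3; x_2 = 9; x_3 = 4; x_4 = 5; x_5 = 3.
Since x_5 = x_1 = 3, the sequence is periodic with period 4.
(184 - 1) mod 4 = 3, so x_{184} = x_4 = 5.

5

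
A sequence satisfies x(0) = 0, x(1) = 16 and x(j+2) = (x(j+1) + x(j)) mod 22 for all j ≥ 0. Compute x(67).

Computing terms: x(0) = 0, x(1) = 16, x(2) = 16, x(3) = 10, x(4) = 4, x(5) = 14, x(6) = 18, x(7) = 10, x(8) = 6, x(9) = 16, x(10) = 0, x(11) = 16.
Since (x(10), x(11)) = (x(0), x(1)) = (0, 16) (two consecutive terms determine the rest), the sequence is periodic with period 10.
(67 - 0) mod 10 = 7, so x(67) = x(7) = 10.

10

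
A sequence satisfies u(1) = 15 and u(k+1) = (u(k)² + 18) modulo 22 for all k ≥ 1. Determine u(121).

Listing terms: u(1) = 15, u(2) = 1, u(3) = 19, u(4) = 5, u(5) = 21, u(6) = 19.
Since u(6) = u(3) = 19, the sequence is eventually periodic: after a pre-period of length 2 it cycles with period 3.
For k ≥ 3, u(k) depends only on (k - 3) mod 3. (121 - 3) mod 3 = 1, so u(121) = u(4) = 5.

5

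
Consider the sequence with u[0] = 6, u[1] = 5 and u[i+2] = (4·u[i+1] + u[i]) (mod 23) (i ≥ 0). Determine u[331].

6

u[0] = 6; u[1] = 5; u[2] = 3; u[3] = 17; u[4] = 2; u[5] = 2; u[6] = 10; u[7] = 19; u[8] = 17; u[9] = 18; u[10] = 20; u[11] = 6; u[12] = 21; u[13] = 21; u[14] = 13; u[15] = 4; u[16] = 6; u[17] = 5.
Since (u[16], u[17]) = (u[0], u[1]) = (6, 5) (two consecutive terms determine the rest), the sequence is periodic with period 16.
(331 - 0) mod 16 = 11, so u[331] = u[11] = 6.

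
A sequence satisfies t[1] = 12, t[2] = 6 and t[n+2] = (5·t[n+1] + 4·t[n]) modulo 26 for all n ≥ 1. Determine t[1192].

t[1] = 12, t[2] = 6, t[3] = 0, t[4] = 24, t[5] = 16, t[6] = 20, t[7] = 8, t[8] = 16, t[9] = 8, t[10] = 0, t[11] = 6, t[12] = 4, t[13] = 18, t[14] = 2, t[15] = 4, t[16] = 2, t[17] = 0, t[18] = 8, t[19] = 14, t[20] = 24, t[21] = 20, t[22] = 14, t[23] = 20, t[24] = 0, t[25] = 2, t[26] = 10, t[27] = 6, t[28] = 18, t[29] = 10, t[30] = 18, t[31] = 0, t[32] = 20, t[33] = 22, t[34] = 8, t[35] = 24, t[36] = 22, t[37] = 24, t[38] = 0, t[39] = 18, t[40] = 12, t[41] = 2, t[42] = 6, t[43] = 12, t[44] = 6.
Since (t[43], t[44]) = (t[1], t[2]) = (12, 6) (two consecutive terms determine the rest), the sequence is periodic with period 42.
So t[1192] = t[1 + ((1192-1) mod 42)] = t[16] = 2.

2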